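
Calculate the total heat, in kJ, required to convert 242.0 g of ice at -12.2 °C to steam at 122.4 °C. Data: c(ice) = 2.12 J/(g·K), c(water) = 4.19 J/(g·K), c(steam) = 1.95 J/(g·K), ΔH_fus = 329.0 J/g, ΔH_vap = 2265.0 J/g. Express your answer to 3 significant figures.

q = 746 kJ

q1 (heat ice -12.2→0.0 °C): 242.0 × 2.12 × 12.2 = 6259 J
q2 (melt at 0 °C): 242.0 × 329.0 = 79618 J
q3 (heat water 0.0→100.0 °C): 242.0 × 4.19 × 100.0 = 101398 J
q4 (vaporize at 100 °C): 242.0 × 2265.0 = 548130 J
q5 (heat steam 100.0→122.4 °C): 242.0 × 1.95 × 22.4 = 10571 J
Total: 6259 + 79618 + 101398 + 548130 + 10571 = 745976 J = 746 kJ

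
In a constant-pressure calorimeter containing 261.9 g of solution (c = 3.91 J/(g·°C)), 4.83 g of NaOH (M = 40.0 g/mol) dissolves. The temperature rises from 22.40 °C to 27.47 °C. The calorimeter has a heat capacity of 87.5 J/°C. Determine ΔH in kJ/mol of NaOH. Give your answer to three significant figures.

ΔH = -46.7 kJ/mol

|ΔT| = |27.47 − 22.40| = 5.07 °C
|q_surr| = (261.9 × 3.91 + 87.5) × 5.07 = 1111.529 × 5.07 = 5635.5 J
n(NaOH) = 4.83 / 40.0 = 0.12075 mol
Temperature rose, so q_rxn = −|q_surr| = -5.6355 kJ
ΔH = q_rxn / n = -46.67 kJ/mol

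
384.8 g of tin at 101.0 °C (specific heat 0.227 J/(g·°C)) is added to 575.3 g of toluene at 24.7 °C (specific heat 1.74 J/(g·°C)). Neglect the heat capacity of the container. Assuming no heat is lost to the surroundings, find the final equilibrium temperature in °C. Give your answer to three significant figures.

Heat lost by tin = heat gained by toluene.
(384.8)(0.227)(101.0 − T) = (575.3)(1.74)(T − 24.7)
87.3496 (101.0 − T) = 1001.022 (T − 24.7)
8822.3 − 87.3496 T = 1001.022 T − 24725
33547.3 = 1088.3716 T
T = 30.82 °C

T_f = 30.8 °C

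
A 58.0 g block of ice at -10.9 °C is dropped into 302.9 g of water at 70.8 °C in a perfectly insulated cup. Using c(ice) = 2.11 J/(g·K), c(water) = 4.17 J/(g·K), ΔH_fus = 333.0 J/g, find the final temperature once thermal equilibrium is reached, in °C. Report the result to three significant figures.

Heat to bring ice to 0 °C and melt it: q₁ = 58.0×2.11×10.9 + 58.0×333.0 = 20648 J
Heat the water can supply cooling to 0 °C: 302.9×4.17×70.8 = 89427.0 J > q₁, so all ice melts.
Energy balance: 302.9×4.17×(70.8 − T) = 20648 + 58.0×4.17×(T − 0)
1263.093(70.8 − T) = 20648 + 241.86 T
89427.0 − 20648 = 1504.953 T
T = 68779.0 / 1504.953 = 45.70 °C

T_f = 45.7 °C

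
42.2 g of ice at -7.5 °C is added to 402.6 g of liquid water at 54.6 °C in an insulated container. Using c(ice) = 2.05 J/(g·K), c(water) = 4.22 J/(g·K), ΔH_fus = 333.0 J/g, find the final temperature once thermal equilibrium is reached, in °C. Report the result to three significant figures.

T_f = 41.6 °C

Heat to bring ice to 0 °C and melt it: q₁ = 42.2×2.05×7.5 + 42.2×333.0 = 14701 J
Heat the water can supply cooling to 0 °C: 402.6×4.22×54.6 = 92763.9 J > q₁, so all ice melts.
Energy balance: 402.6×4.22×(54.6 − T) = 14701 + 42.2×4.22×(T − 0)
1698.972(54.6 − T) = 14701 + 178.084 T
92763.9 − 14701 = 1877.056 T
T = 78062.9 / 1877.056 = 41.59 °C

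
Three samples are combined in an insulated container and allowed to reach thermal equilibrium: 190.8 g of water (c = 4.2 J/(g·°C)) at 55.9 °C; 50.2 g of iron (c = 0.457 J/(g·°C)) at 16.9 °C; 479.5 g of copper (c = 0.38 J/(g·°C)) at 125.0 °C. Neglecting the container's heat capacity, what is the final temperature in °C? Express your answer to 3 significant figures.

Σ mᵢcᵢ(T − Tᵢ) = 0  ⇒  T = Σ mᵢcᵢTᵢ / Σ mᵢcᵢ
Σ mᵢcᵢ = 190.8×4.2 + 50.2×0.457 + 479.5×0.38 = 1006.5114
Σ mᵢcᵢTᵢ = 801.36×55.9 + 22.9414×16.9 + 182.21×125.0 = 67960
T = 67960 / 1006.5114 = 67.52 °C

T_f = 67.5 °C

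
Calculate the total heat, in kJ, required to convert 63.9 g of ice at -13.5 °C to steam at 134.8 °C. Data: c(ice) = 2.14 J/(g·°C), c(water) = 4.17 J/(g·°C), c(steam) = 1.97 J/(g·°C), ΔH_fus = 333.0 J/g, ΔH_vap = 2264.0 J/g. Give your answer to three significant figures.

q = 199 kJ

q1 (heat ice -13.5→0.0 °C): 63.9 × 2.14 × 13.5 = 1846 J
q2 (melt at 0 °C): 63.9 × 333.0 = 21279 J
q3 (heat water 0.0→100.0 °C): 63.9 × 4.17 × 100.0 = 26646 J
q4 (vaporize at 100 °C): 63.9 × 2264.0 = 144670 J
q5 (heat steam 100.0→134.8 °C): 63.9 × 1.97 × 34.8 = 4381 J
Total: 1846 + 21279 + 26646 + 144670 + 4381 = 198822 J = 199 kJ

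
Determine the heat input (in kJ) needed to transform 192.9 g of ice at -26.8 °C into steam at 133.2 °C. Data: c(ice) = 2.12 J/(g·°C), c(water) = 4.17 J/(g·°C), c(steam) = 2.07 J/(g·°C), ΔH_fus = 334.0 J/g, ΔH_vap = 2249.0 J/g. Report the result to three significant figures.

q1 (heat ice -26.8→0.0 °C): 192.9 × 2.12 × 26.8 = 10960 J
q2 (melt at 0 °C): 192.9 × 334.0 = 64429 J
q3 (heat water 0.0→100.0 °C): 192.9 × 4.17 × 100.0 = 80439 J
q4 (vaporize at 100 °C): 192.9 × 2249.0 = 433832 J
q5 (heat steam 100.0→133.2 °C): 192.9 × 2.07 × 33.2 = 13257 J
Total: 10960 + 64429 + 80439 + 433832 + 13257 = 602917 J = 603 kJ

q = 603 kJ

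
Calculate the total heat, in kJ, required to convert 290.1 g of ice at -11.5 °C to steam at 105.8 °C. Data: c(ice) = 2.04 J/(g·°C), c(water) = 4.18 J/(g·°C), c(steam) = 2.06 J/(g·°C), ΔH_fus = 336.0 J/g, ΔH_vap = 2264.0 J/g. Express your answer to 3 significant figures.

q1 (heat ice -11.5→0.0 °C): 290.1 × 2.04 × 11.5 = 6806 J
q2 (melt at 0 °C): 290.1 × 336.0 = 97474 J
q3 (heat water 0.0→100.0 °C): 290.1 × 4.18 × 100.0 = 121262 J
q4 (vaporize at 100 °C): 290.1 × 2264.0 = 656786 J
q5 (heat steam 100.0→105.8 °C): 290.1 × 2.06 × 5.8 = 3466 J
Total: 6806 + 97474 + 121262 + 656786 + 3466 = 885794 J = 886 kJ

q = 886 kJ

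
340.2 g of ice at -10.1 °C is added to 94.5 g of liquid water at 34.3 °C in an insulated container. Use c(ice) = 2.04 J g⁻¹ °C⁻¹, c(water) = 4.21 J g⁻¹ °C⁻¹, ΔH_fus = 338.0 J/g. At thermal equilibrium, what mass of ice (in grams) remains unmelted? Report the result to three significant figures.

m_ice remaining = 321 g

Heat to warm all ice to 0 °C: 340.2×2.04×10.1 = 7009.5 J
Heat released by water cooling to 0 °C: 94.5×4.21×34.3 = 13646 J
13646 J < 7009.5 + 340.2×338.0 = 121997.1 J, so not all ice melts; final T = 0 °C.
Heat left for melting: 13646 − 7009.5 = 6636.5 J
Mass melted = 6636.5 / 338.0 = 19.63 g
Ice remaining = 340.2 − 19.63 = 320.57 g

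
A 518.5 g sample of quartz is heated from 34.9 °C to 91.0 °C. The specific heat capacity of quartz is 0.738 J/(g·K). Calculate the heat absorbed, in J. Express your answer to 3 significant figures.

q = m c ΔT = 518.5 × 0.738 × (91.0 − 34.9)
q = 518.5 × 0.738 × 56.1 = 21470 J

q = 21500 J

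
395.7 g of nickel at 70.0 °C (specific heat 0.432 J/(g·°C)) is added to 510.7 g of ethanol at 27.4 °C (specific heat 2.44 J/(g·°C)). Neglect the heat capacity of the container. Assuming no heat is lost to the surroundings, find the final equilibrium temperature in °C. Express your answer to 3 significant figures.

T_f = 32.5 °C

Heat lost by nickel = heat gained by ethanol.
(395.7)(0.432)(70.0 − T) = (510.7)(2.44)(T − 27.4)
170.9424 (70.0 − T) = 1246.108 (T − 27.4)
11966 − 170.9424 T = 1246.108 T − 34143
46109 = 1417.0504 T
T = 32.54 °C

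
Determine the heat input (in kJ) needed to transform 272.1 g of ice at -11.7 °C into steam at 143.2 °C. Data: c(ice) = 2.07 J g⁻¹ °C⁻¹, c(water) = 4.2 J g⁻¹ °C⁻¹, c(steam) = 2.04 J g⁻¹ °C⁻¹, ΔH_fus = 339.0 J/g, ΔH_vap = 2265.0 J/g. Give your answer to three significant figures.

q1 (heat ice -11.7→0.0 °C): 272.1 × 2.07 × 11.7 = 6590 J
q2 (melt at 0 °C): 272.1 × 339.0 = 92242 J
q3 (heat water 0.0→100.0 °C): 272.1 × 4.2 × 100.0 = 114282 J
q4 (vaporize at 100 °C): 272.1 × 2265.0 = 616307 J
q5 (heat steam 100.0→143.2 °C): 272.1 × 2.04 × 43.2 = 23980 J
Total: 6590 + 92242 + 114282 + 616307 + 23980 = 853401 J = 853 kJ

q = 853 kJ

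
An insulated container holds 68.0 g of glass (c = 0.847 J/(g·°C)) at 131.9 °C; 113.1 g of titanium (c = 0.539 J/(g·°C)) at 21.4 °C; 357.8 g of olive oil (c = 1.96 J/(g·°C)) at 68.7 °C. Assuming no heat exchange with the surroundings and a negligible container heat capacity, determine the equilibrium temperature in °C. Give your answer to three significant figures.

Σ mᵢcᵢ(T − Tᵢ) = 0  ⇒  T = Σ mᵢcᵢTᵢ / Σ mᵢcᵢ
Σ mᵢcᵢ = 68.0×0.847 + 113.1×0.539 + 357.8×1.96 = 819.8449
Σ mᵢcᵢTᵢ = 57.596×131.9 + 60.9609×21.4 + 701.288×68.7 = 57080
T = 57080 / 819.8449 = 69.62 °C

T_f = 69.6 °C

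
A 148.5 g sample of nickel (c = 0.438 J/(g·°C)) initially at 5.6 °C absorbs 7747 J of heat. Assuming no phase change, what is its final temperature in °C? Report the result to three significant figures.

ΔT = q / (m c) = 7747 / (148.5 × 0.438) = 119.1 °C
T_f = 5.6 + 119.1 = 124.7 °C

T_f = 125 °C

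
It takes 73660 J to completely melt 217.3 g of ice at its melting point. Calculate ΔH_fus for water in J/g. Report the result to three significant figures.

ΔH_fus = 339 J/g

ΔH_fus = q / m = 73660 / 217.3 = 339 J/g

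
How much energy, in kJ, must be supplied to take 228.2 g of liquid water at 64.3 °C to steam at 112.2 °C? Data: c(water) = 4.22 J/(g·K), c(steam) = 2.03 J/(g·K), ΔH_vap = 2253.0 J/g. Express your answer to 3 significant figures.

q1 (heat water 64.3→100.0 °C): 228.2 × 4.22 × 35.7 = 34379 J
q2 (vaporize at 100 °C): 228.2 × 2253.0 = 514135 J
q3 (heat steam 100.0→112.2 °C): 228.2 × 2.03 × 12.2 = 5652 J
Total: 34379 + 514135 + 5652 = 554166 J = 554 kJ

q = 554 kJ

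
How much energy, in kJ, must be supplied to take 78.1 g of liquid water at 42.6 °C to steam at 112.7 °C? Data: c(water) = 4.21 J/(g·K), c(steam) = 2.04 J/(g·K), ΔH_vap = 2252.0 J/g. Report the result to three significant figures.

q = 197 kJ

q1 (heat water 42.6→100.0 °C): 78.1 × 4.21 × 57.4 = 18873 J
q2 (vaporize at 100 °C): 78.1 × 2252.0 = 175881 J
q3 (heat steam 100.0→112.7 °C): 78.1 × 2.04 × 12.7 = 2023 J
Total: 18873 + 175881 + 2023 = 196777 J = 197 kJ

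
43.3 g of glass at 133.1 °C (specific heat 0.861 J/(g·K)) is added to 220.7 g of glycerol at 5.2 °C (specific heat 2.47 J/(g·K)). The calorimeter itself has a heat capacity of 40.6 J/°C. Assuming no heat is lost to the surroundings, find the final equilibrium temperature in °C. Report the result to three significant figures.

T_f = 12.9 °C

Heat lost by glass = heat gained by glycerol + calorimeter.
(43.3)(0.861)(133.1 − T) = [(220.7)(2.47) + 40.6](T − 5.2)
37.2813 (133.1 − T) = 585.729 (T − 5.2)
4962.1 − 37.2813 T = 585.729 T − 3045.8
8007.9 = 623.0103 T
T = 12.85 °C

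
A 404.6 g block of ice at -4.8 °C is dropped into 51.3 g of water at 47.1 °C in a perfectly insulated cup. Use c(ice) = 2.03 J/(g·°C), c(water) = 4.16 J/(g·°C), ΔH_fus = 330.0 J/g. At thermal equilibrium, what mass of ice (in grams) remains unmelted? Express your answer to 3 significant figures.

m_ice remaining = 386 g

Heat to warm all ice to 0 °C: 404.6×2.03×4.8 = 3942.4 J
Heat released by water cooling to 0 °C: 51.3×4.16×47.1 = 10052 J
10052 J < 3942.4 + 404.6×330.0 = 137460.4 J, so not all ice melts; final T = 0 °C.
Heat left for melting: 10052 − 3942.4 = 6109.6 J
Mass melted = 6109.6 / 330.0 = 18.51 g
Ice remaining = 404.6 − 18.51 = 386.09 g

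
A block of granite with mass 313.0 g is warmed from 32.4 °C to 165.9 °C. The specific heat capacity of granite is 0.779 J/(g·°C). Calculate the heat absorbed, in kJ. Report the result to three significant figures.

q = 32.6 kJ

q = m c ΔT = 313.0 × 0.779 × (165.9 − 32.4)
q = 313.0 × 0.779 × 133.5 = 32550 J = 32.6 kJ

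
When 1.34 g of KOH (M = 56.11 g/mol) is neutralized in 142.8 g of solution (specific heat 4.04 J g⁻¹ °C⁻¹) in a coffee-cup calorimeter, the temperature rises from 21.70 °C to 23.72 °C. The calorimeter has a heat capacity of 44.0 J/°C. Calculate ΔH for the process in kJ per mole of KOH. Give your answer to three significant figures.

ΔH = -52.5 kJ/mol

|ΔT| = |23.72 − 21.70| = 2.02 °C
|q_surr| = (142.8 × 4.04 + 44.0) × 2.02 = 620.912 × 2.02 = 1254 J
n(KOH) = 1.34 / 56.11 = 0.02388 mol
Temperature rose, so q_rxn = −|q_surr| = -1.254 kJ
ΔH = q_rxn / n = -52.51 kJ/mol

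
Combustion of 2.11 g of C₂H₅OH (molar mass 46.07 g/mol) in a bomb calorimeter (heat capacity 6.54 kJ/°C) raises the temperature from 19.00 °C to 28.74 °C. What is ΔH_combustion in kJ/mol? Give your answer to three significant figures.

ΔT = 28.74 − 19.00 = 9.74 °C
q_cal = C_cal × ΔT = 6.54 × 9.74 = 63.6996 kJ
n = 2.11 / 46.07 = 0.04580 mol
q_rxn = −q_cal = -63.6996 kJ
ΔH = -63.6996 / 0.04580 = -1391 kJ/mol

ΔH = -1390 kJ/mol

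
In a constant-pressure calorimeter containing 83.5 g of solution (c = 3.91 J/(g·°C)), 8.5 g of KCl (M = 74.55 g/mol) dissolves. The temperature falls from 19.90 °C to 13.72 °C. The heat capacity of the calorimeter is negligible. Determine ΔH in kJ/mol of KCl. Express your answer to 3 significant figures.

ΔH = 17.7 kJ/mol

|ΔT| = |13.72 − 19.90| = 6.18 °C
|q_surr| = (83.5 × 3.91) × 6.18 = 326.485 × 6.18 = 2018 J
n(KCl) = 8.5 / 74.55 = 0.1140 mol
Temperature fell, so q_rxn = +|q_surr| = 2.018 kJ
ΔH = q_rxn / n = 17.70 kJ/mol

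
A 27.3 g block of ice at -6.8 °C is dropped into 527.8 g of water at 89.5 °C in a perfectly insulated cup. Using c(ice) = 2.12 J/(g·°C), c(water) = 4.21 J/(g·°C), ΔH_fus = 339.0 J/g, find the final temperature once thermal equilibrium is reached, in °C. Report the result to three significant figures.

Heat to bring ice to 0 °C and melt it: q₁ = 27.3×2.12×6.8 + 27.3×339.0 = 9648.3 J
Heat the water can supply cooling to 0 °C: 527.8×4.21×89.5 = 198872 J > q₁, so all ice melts.
Energy balance: 527.8×4.21×(89.5 − T) = 9648.3 + 27.3×4.21×(T − 0)
2222.038(89.5 − T) = 9648.3 + 114.933 T
198872 − 9648.3 = 2336.971 T
T = 189223.7 / 2336.971 = 80.97 °C

T_f = 81.0 °C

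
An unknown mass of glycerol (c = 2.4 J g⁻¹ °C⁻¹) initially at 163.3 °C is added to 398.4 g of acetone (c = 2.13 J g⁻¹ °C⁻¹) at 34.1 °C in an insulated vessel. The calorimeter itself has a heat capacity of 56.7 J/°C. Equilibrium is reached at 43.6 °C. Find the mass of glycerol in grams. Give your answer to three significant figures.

q_gained = (398.4 × 2.13 + 56.7) × (43.6 − 34.1) = 8600 J
q_lost = m × 2.4 × (163.3 − 43.6) = 287.28 m
m = 8600 / 287.28 = 29.9 g

m = 29.9 g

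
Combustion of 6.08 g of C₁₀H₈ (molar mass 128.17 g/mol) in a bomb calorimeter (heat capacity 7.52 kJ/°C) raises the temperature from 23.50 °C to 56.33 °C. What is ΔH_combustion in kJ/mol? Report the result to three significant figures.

ΔH = -5200 kJ/mol

ΔT = 56.33 − 23.50 = 32.83 °C
q_cal = C_cal × ΔT = 7.52 × 32.83 = 246.8816 kJ
n = 6.08 / 128.17 = 0.04744 mol
q_rxn = −q_cal = -246.8816 kJ
ΔH = -246.8816 / 0.04744 = -5204 kJ/mol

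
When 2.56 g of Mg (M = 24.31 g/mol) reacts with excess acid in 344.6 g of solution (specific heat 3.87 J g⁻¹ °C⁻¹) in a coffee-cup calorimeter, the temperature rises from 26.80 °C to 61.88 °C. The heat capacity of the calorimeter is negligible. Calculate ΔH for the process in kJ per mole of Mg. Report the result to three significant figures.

ΔH = -444 kJ/mol

|ΔT| = |61.88 − 26.80| = 35.08 °C
|q_surr| = (344.6 × 3.87) × 35.08 = 1333.602 × 35.08 = 46780 J
n(Mg) = 2.56 / 24.31 = 0.1053 mol
Temperature rose, so q_rxn = −|q_surr| = -46.78 kJ
ΔH = q_rxn / n = -444.3 kJ/mol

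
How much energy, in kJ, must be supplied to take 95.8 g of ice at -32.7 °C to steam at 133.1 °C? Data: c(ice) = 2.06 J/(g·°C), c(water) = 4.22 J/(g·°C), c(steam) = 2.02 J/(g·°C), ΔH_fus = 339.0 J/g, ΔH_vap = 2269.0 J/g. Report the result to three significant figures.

q = 303 kJ

q1 (heat ice -32.7→0.0 °C): 95.8 × 2.06 × 32.7 = 6453 J
q2 (melt at 0 °C): 95.8 × 339.0 = 32476 J
q3 (heat water 0.0→100.0 °C): 95.8 × 4.22 × 100.0 = 40428 J
q4 (vaporize at 100 °C): 95.8 × 2269.0 = 217370 J
q5 (heat steam 100.0→133.1 °C): 95.8 × 2.02 × 33.1 = 6405 J
Total: 6453 + 32476 + 40428 + 217370 + 6405 = 303132 J = 303 kJ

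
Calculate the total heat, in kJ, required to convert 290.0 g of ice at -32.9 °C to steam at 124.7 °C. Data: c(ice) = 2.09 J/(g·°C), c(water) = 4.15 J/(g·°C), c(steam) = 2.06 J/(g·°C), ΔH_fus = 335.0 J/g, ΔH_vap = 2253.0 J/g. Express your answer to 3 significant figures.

q = 906 kJ

q1 (heat ice -32.9→0.0 °C): 290.0 × 2.09 × 32.9 = 19941 J
q2 (melt at 0 °C): 290.0 × 335.0 = 97150 J
q3 (heat water 0.0→100.0 °C): 290.0 × 4.15 × 100.0 = 120350 J
q4 (vaporize at 100 °C): 290.0 × 2253.0 = 653370 J
q5 (heat steam 100.0→124.7 °C): 290.0 × 2.06 × 24.7 = 14756 J
Total: 19941 + 97150 + 120350 + 653370 + 14756 = 905567 J = 906 kJ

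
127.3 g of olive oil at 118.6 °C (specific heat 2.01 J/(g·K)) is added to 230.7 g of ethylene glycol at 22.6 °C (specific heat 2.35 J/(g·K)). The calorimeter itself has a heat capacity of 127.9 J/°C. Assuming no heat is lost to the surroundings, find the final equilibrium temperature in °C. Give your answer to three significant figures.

Heat lost by olive oil = heat gained by ethylene glycol + calorimeter.
(127.3)(2.01)(118.6 − T) = [(230.7)(2.35) + 127.9](T − 22.6)
255.873 (118.6 − T) = 670.045 (T − 22.6)
30347 − 255.873 T = 670.045 T − 15143
45490 = 925.918 T
T = 49.13 °C

T_f = 49.1 °C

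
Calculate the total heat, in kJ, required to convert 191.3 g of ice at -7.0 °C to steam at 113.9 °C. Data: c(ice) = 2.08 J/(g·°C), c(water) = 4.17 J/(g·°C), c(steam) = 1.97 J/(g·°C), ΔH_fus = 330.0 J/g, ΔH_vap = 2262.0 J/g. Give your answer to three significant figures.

q1 (heat ice -7.0→0.0 °C): 191.3 × 2.08 × 7.0 = 2785 J
q2 (melt at 0 °C): 191.3 × 330.0 = 63129 J
q3 (heat water 0.0→100.0 °C): 191.3 × 4.17 × 100.0 = 79772 J
q4 (vaporize at 100 °C): 191.3 × 2262.0 = 432721 J
q5 (heat steam 100.0→113.9 °C): 191.3 × 1.97 × 13.9 = 5238 J
Total: 2785 + 63129 + 79772 + 432721 + 5238 = 583645 J = 584 kJ

q = 584 kJ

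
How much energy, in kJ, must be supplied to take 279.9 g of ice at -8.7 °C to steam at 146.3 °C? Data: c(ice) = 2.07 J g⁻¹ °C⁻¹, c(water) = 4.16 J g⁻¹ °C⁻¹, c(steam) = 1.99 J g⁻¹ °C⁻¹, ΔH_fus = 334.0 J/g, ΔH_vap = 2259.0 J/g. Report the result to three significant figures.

q = 873 kJ

q1 (heat ice -8.7→0.0 °C): 279.9 × 2.07 × 8.7 = 5041 J
q2 (melt at 0 °C): 279.9 × 334.0 = 93487 J
q3 (heat water 0.0→100.0 °C): 279.9 × 4.16 × 100.0 = 116438 J
q4 (vaporize at 100 °C): 279.9 × 2259.0 = 632294 J
q5 (heat steam 100.0→146.3 °C): 279.9 × 1.99 × 46.3 = 25789 J
Total: 5041 + 93487 + 116438 + 632294 + 25789 = 873049 J = 873 kJ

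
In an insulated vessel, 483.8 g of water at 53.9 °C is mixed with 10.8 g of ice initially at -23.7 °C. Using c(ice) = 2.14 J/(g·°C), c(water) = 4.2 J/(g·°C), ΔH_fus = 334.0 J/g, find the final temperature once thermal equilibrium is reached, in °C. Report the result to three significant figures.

T_f = 50.7 °C

Heat to bring ice to 0 °C and melt it: q₁ = 10.8×2.14×23.7 + 10.8×334.0 = 4155.0 J
Heat the water can supply cooling to 0 °C: 483.8×4.2×53.9 = 109523 J > q₁, so all ice melts.
Energy balance: 483.8×4.2×(53.9 − T) = 4155.0 + 10.8×4.2×(T − 0)
2031.96(53.9 − T) = 4155.0 + 45.36 T
109523 − 4155.0 = 2077.32 T
T = 105368.0 / 2077.32 = 50.72 °C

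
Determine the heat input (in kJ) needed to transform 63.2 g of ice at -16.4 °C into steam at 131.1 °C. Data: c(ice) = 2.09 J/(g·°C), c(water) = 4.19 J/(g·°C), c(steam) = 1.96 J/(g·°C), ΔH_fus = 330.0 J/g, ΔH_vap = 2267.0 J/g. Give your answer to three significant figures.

q = 197 kJ

q1 (heat ice -16.4→0.0 °C): 63.2 × 2.09 × 16.4 = 2166 J
q2 (melt at 0 °C): 63.2 × 330.0 = 20856 J
q3 (heat water 0.0→100.0 °C): 63.2 × 4.19 × 100.0 = 26481 J
q4 (vaporize at 100 °C): 63.2 × 2267.0 = 143274 J
q5 (heat steam 100.0→131.1 °C): 63.2 × 1.96 × 31.1 = 3852 J
Total: 2166 + 20856 + 26481 + 143274 + 3852 = 196629 J = 197 kJ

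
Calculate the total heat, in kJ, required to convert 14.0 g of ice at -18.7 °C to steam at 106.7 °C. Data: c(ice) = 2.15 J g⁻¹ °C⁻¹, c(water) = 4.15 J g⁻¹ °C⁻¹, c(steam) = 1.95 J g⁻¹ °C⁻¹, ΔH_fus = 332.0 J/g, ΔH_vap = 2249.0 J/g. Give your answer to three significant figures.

q1 (heat ice -18.7→0.0 °C): 14.0 × 2.15 × 18.7 = 563 J
q2 (melt at 0 °C): 14.0 × 332.0 = 4648 J
q3 (heat water 0.0→100.0 °C): 14.0 × 4.15 × 100.0 = 5810 J
q4 (vaporize at 100 °C): 14.0 × 2249.0 = 31486 J
q5 (heat steam 100.0→106.7 °C): 14.0 × 1.95 × 6.7 = 183 J
Total: 563 + 4648 + 5810 + 31486 + 183 = 42690 J = 42.7 kJ

q = 42.7 kJ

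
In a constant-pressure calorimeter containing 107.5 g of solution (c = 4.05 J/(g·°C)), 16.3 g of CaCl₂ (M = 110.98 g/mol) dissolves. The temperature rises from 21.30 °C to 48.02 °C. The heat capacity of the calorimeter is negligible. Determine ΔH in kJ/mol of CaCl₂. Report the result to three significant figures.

|ΔT| = |48.02 − 21.30| = 26.72 °C
|q_surr| = (107.5 × 4.05) × 26.72 = 435.375 × 26.72 = 11630 J
n(CaCl₂) = 16.3 / 110.98 = 0.1469 mol
Temperature rose, so q_rxn = −|q_surr| = -11.63 kJ
ΔH = q_rxn / n = -79.17 kJ/mol

ΔH = -79.2 kJ/mol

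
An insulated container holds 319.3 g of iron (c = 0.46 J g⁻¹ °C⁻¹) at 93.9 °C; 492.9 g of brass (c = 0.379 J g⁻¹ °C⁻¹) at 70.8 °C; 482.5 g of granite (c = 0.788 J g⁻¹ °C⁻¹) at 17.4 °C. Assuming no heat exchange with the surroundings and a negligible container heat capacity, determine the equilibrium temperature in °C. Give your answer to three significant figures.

Σ mᵢcᵢ(T − Tᵢ) = 0  ⇒  T = Σ mᵢcᵢTᵢ / Σ mᵢcᵢ
Σ mᵢcᵢ = 319.3×0.46 + 492.9×0.379 + 482.5×0.788 = 713.8971
Σ mᵢcᵢTᵢ = 146.878×93.9 + 186.8091×70.8 + 380.21×17.4 = 33634
T = 33634 / 713.8971 = 47.11 °C

T_f = 47.1 °C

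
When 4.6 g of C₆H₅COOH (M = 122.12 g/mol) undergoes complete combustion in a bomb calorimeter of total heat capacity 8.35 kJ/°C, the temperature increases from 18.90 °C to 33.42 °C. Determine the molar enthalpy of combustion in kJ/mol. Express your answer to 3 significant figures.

ΔH = -3220 kJ/mol

ΔT = 33.42 − 18.90 = 14.52 °C
q_cal = C_cal × ΔT = 8.35 × 14.52 = 121.242 kJ
n = 4.6 / 122.12 = 0.03767 mol
q_rxn = −q_cal = -121.242 kJ
ΔH = -121.242 / 0.03767 = -3219 kJ/mol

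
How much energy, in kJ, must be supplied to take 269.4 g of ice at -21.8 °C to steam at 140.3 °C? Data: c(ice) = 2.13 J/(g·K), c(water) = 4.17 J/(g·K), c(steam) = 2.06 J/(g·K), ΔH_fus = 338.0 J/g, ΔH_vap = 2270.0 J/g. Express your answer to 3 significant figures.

q = 850 kJ

q1 (heat ice -21.8→0.0 °C): 269.4 × 2.13 × 21.8 = 12509 J
q2 (melt at 0 °C): 269.4 × 338.0 = 91057 J
q3 (heat water 0.0→100.0 °C): 269.4 × 4.17 × 100.0 = 112340 J
q4 (vaporize at 100 °C): 269.4 × 2270.0 = 611538 J
q5 (heat steam 100.0→140.3 °C): 269.4 × 2.06 × 40.3 = 22365 J
Total: 12509 + 91057 + 112340 + 611538 + 22365 = 849809 J = 850 kJ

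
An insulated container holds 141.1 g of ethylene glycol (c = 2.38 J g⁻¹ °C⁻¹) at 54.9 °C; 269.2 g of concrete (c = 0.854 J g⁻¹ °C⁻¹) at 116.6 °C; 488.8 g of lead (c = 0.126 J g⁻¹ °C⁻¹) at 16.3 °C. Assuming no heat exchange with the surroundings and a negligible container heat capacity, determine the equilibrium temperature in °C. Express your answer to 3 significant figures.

Σ mᵢcᵢ(T − Tᵢ) = 0  ⇒  T = Σ mᵢcᵢTᵢ / Σ mᵢcᵢ
Σ mᵢcᵢ = 141.1×2.38 + 269.2×0.854 + 488.8×0.126 = 627.3036
Σ mᵢcᵢTᵢ = 335.818×54.9 + 229.8968×116.6 + 61.5888×16.3 = 46246
T = 46246 / 627.3036 = 73.72 °C

T_f = 73.7 °C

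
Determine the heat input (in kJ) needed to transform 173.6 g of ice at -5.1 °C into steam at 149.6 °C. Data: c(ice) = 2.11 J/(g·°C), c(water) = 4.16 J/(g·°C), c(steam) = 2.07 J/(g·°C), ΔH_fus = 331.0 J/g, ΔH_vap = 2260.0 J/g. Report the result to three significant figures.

q = 542 kJ

q1 (heat ice -5.1→0.0 °C): 173.6 × 2.11 × 5.1 = 1868 J
q2 (melt at 0 °C): 173.6 × 331.0 = 57462 J
q3 (heat water 0.0→100.0 °C): 173.6 × 4.16 × 100.0 = 72218 J
q4 (vaporize at 100 °C): 173.6 × 2260.0 = 392336 J
q5 (heat steam 100.0→149.6 °C): 173.6 × 2.07 × 49.6 = 17824 J
Total: 1868 + 57462 + 72218 + 392336 + 17824 = 541708 J = 542 kJ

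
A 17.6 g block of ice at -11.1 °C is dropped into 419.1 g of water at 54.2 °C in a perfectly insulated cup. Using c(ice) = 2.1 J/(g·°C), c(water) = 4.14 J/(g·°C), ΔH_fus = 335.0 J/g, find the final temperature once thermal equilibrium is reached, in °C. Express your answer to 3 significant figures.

T_f = 48.5 °C

Heat to bring ice to 0 °C and melt it: q₁ = 17.6×2.1×11.1 + 17.6×335.0 = 6306.3 J
Heat the water can supply cooling to 0 °C: 419.1×4.14×54.2 = 94041.0 J > q₁, so all ice melts.
Energy balance: 419.1×4.14×(54.2 − T) = 6306.3 + 17.6×4.14×(T − 0)
1735.074(54.2 − T) = 6306.3 + 72.864 T
94041.0 − 6306.3 = 1807.938 T
T = 87734.7 / 1807.938 = 48.53 °C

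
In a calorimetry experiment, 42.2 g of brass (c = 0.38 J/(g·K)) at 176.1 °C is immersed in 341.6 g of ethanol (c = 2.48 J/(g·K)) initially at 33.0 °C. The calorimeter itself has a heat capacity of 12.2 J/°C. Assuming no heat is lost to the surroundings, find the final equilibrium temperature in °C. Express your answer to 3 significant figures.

Heat lost by brass = heat gained by ethanol + calorimeter.
(42.2)(0.38)(176.1 − T) = [(341.6)(2.48) + 12.2](T − 33.0)
16.036 (176.1 − T) = 859.368 (T − 33.0)
2823.9 − 16.036 T = 859.368 T − 28359
31182.9 = 875.404 T
T = 35.62 °C

T_f = 35.6 °C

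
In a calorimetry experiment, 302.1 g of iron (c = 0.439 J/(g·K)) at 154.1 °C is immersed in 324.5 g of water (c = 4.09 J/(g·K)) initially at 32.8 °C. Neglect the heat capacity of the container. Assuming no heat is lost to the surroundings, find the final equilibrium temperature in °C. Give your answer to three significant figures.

Heat lost by iron = heat gained by water.
(302.1)(0.439)(154.1 − T) = (324.5)(4.09)(T − 32.8)
132.6219 (154.1 − T) = 1327.205 (T − 32.8)
20437 − 132.6219 T = 1327.205 T − 43532
63969 = 1459.8269 T
T = 43.82 °C

T_f = 43.8 °C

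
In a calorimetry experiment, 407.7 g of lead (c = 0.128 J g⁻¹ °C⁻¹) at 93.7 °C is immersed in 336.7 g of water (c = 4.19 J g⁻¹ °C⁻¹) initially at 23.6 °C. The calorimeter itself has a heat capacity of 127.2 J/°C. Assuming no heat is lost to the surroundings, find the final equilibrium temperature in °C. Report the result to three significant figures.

Heat lost by lead = heat gained by water + calorimeter.
(407.7)(0.128)(93.7 − T) = [(336.7)(4.19) + 127.2](T − 23.6)
52.1856 (93.7 − T) = 1537.973 (T − 23.6)
4889.8 − 52.1856 T = 1537.973 T − 36296
41185.8 = 1590.1586 T
T = 25.90 °C

T_f = 25.9 °C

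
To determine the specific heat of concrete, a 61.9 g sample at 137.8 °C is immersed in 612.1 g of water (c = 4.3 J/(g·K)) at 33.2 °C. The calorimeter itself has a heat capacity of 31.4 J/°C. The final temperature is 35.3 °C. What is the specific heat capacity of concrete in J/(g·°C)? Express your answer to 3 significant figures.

q_gained = (612.1 × 4.3 + 31.4) × (35.3 − 33.2) = 5593 J
q_lost = 61.9 × c × (137.8 − 35.3) = 6344.75 c
Set equal: c = 5593 / 6344.75 = 0.882 J/(g·°C)

c = 0.882 J/(g·°C)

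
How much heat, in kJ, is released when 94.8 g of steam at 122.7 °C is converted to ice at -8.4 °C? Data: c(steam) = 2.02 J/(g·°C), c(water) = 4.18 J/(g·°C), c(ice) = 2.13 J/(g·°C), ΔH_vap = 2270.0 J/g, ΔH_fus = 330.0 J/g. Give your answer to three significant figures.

q = 292 kJ

q1 (cool steam 122.7→100 °C): 94.8 × 2.02 × 22.7 = 4347 J
q2 (condense at 100 °C): 94.8 × 2270.0 = 215196 J
q3 (cool water 100→0 °C): 94.8 × 4.18 × 100.0 = 39626 J
q4 (freeze at 0 °C): 94.8 × 330.0 = 31284 J
q5 (cool ice 0→-8.4 °C): 94.8 × 2.13 × 8.4 = 1696 J
Total: 4347 + 215196 + 39626 + 31284 + 1696 = 292149 J = 292 kJ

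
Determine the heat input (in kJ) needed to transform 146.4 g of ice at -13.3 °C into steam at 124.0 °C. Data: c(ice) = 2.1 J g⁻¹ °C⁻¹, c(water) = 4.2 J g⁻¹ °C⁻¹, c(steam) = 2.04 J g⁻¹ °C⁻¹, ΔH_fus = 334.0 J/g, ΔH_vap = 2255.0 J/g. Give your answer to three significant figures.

q = 452 kJ

q1 (heat ice -13.3→0.0 °C): 146.4 × 2.1 × 13.3 = 4089 J
q2 (melt at 0 °C): 146.4 × 334.0 = 48898 J
q3 (heat water 0.0→100.0 °C): 146.4 × 4.2 × 100.0 = 61488 J
q4 (vaporize at 100 °C): 146.4 × 2255.0 = 330132 J
q5 (heat steam 100.0→124.0 °C): 146.4 × 2.04 × 24.0 = 7168 J
Total: 4089 + 48898 + 61488 + 330132 + 7168 = 451775 J = 452 kJ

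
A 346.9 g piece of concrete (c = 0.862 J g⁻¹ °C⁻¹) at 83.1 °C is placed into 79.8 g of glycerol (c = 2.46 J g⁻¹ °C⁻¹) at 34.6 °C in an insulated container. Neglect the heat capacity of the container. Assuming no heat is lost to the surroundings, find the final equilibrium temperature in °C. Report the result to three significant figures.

Heat lost by concrete = heat gained by glycerol.
(346.9)(0.862)(83.1 − T) = (79.8)(2.46)(T − 34.6)
299.0278 (83.1 − T) = 196.308 (T − 34.6)
24849 − 299.0278 T = 196.308 T − 6792.3
31641.3 = 495.3358 T
T = 63.88 °C

T_f = 63.9 °C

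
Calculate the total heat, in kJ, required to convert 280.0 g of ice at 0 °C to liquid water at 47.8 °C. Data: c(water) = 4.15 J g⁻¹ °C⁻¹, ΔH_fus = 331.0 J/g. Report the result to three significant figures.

q1 (melt at 0 °C): 280.0 × 331.0 = 92680 J
q2 (heat water 0.0→47.8 °C): 280.0 × 4.15 × 47.8 = 55544 J
Total: 92680 + 55544 = 148224 J = 148 kJ

q = 148 kJ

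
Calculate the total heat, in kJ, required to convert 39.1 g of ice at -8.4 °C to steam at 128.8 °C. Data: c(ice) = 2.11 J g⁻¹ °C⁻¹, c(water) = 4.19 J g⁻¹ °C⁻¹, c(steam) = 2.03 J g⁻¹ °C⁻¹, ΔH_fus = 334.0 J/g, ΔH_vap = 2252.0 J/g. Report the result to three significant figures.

q1 (heat ice -8.4→0.0 °C): 39.1 × 2.11 × 8.4 = 693 J
q2 (melt at 0 °C): 39.1 × 334.0 = 13059 J
q3 (heat water 0.0→100.0 °C): 39.1 × 4.19 × 100.0 = 16383 J
q4 (vaporize at 100 °C): 39.1 × 2252.0 = 88053 J
q5 (heat steam 100.0→128.8 °C): 39.1 × 2.03 × 28.8 = 2286 J
Total: 693 + 13059 + 16383 + 88053 + 2286 = 120474 J = 120 kJ

q = 120 kJ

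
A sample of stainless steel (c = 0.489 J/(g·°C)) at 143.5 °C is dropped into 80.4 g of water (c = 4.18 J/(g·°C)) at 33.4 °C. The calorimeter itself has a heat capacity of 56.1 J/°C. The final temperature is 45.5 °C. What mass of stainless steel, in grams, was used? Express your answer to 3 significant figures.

q_gained = (80.4 × 4.18 + 56.1) × (45.5 − 33.4) = 4745 J
q_lost = m × 0.489 × (143.5 − 45.5) = 47.922 m
m = 4745 / 47.922 = 99.0 g

m = 99.0 g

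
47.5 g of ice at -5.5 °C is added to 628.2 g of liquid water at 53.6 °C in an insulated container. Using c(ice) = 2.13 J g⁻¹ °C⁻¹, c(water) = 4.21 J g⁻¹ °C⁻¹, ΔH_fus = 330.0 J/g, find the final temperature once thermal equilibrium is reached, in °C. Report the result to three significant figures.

T_f = 44.1 °C

Heat to bring ice to 0 °C and melt it: q₁ = 47.5×2.13×5.5 + 47.5×330.0 = 16231 J
Heat the water can supply cooling to 0 °C: 628.2×4.21×53.6 = 141757 J > q₁, so all ice melts.
Energy balance: 628.2×4.21×(53.6 − T) = 16231 + 47.5×4.21×(T − 0)
2644.722(53.6 − T) = 16231 + 199.975 T
141757 − 16231 = 2844.697 T
T = 125526 / 2844.697 = 44.13 °C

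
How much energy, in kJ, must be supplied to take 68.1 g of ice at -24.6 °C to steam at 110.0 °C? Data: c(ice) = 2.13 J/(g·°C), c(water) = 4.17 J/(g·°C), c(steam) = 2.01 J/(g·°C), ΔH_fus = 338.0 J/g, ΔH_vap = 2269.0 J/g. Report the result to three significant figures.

q1 (heat ice -24.6→0.0 °C): 68.1 × 2.13 × 24.6 = 3568 J
q2 (melt at 0 °C): 68.1 × 338.0 = 23018 J
q3 (heat water 0.0→100.0 °C): 68.1 × 4.17 × 100.0 = 28398 J
q4 (vaporize at 100 °C): 68.1 × 2269.0 = 154519 J
q5 (heat steam 100.0→110.0 °C): 68.1 × 2.01 × 10.0 = 1369 J
Total: 3568 + 23018 + 28398 + 154519 + 1369 = 210872 J = 211 kJ

q = 211 kJ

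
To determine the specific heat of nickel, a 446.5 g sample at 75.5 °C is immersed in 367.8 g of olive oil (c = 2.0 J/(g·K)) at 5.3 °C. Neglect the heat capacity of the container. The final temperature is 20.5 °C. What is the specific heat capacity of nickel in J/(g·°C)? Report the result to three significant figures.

c = 0.455 J/(g·°C)

q_gained = (367.8 × 2.0) × (20.5 − 5.3) = 11180 J
q_lost = 446.5 × c × (75.5 − 20.5) = 24557.5 c
Set equal: c = 11180 / 24557.5 = 0.455 J/(g·°C)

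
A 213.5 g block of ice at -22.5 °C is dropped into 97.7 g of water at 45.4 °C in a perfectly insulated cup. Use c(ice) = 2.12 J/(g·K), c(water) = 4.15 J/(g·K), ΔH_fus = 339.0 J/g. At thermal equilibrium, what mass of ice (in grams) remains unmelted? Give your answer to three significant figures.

m_ice remaining = 189 g

Heat to warm all ice to 0 °C: 213.5×2.12×22.5 = 10184 J
Heat released by water cooling to 0 °C: 97.7×4.15×45.4 = 18408 J
18408 J < 10184 + 213.5×339.0 = 82560.5 J, so not all ice melts; final T = 0 °C.
Heat left for melting: 18408 − 10184 = 8224 J
Mass melted = 8224 / 339.0 = 24.26 g
Ice remaining = 213.5 − 24.26 = 189.24 g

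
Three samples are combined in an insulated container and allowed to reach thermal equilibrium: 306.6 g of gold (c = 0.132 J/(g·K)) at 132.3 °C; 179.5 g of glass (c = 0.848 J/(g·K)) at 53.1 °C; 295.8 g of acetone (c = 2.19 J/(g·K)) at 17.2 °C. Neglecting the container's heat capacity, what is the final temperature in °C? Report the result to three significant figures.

Σ mᵢcᵢ(T − Tᵢ) = 0  ⇒  T = Σ mᵢcᵢTᵢ / Σ mᵢcᵢ
Σ mᵢcᵢ = 306.6×0.132 + 179.5×0.848 + 295.8×2.19 = 840.4892
Σ mᵢcᵢTᵢ = 40.4712×132.3 + 152.216×53.1 + 647.802×17.2 = 24579
T = 24579 / 840.4892 = 29.24 °C

T_f = 29.2 °C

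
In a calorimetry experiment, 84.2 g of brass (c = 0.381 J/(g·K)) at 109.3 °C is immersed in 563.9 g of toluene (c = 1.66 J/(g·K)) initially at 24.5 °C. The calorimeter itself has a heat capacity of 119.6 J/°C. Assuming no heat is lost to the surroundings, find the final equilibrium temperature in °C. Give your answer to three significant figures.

Heat lost by brass = heat gained by toluene + calorimeter.
(84.2)(0.381)(109.3 − T) = [(563.9)(1.66) + 119.6](T − 24.5)
32.0802 (109.3 − T) = 1055.674 (T − 24.5)
3506.4 − 32.0802 T = 1055.674 T − 25864
29370.4 = 1087.7542 T
T = 27.00 °C

T_f = 27.0 °C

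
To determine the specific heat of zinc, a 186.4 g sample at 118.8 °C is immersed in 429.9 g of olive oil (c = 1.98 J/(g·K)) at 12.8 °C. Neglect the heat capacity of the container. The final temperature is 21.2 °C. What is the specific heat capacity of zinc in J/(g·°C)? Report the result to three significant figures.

q_gained = (429.9 × 1.98) × (21.2 − 12.8) = 7150 J
q_lost = 186.4 × c × (118.8 − 21.2) = 18192.64 c
Set equal: c = 7150 / 18192.64 = 0.393 J/(g·°C)

c = 0.393 J/(g·°C)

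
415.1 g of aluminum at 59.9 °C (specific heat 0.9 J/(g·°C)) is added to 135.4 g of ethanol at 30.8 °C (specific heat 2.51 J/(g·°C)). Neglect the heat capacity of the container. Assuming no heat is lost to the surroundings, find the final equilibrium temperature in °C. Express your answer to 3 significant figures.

Heat lost by aluminum = heat gained by ethanol.
(415.1)(0.9)(59.9 − T) = (135.4)(2.51)(T − 30.8)
373.59 (59.9 − T) = 339.854 (T − 30.8)
22378 − 373.59 T = 339.854 T − 10468
32846 = 713.444 T
T = 46.04 °C

T_f = 46.0 °C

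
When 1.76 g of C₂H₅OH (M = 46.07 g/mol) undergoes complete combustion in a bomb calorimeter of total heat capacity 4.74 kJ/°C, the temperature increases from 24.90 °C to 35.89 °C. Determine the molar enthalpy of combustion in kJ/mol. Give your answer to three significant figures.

ΔT = 35.89 − 24.90 = 10.99 °C
q_cal = C_cal × ΔT = 4.74 × 10.99 = 52.0926 kJ
n = 1.76 / 46.07 = 0.03820 mol
q_rxn = −q_cal = -52.0926 kJ
ΔH = -52.0926 / 0.03820 = -1364 kJ/mol

ΔH = -1360 kJ/mol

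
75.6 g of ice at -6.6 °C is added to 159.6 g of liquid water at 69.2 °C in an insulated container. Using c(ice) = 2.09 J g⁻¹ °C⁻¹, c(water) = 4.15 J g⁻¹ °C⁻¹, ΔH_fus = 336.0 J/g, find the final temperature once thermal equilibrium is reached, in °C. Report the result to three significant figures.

Heat to bring ice to 0 °C and melt it: q₁ = 75.6×2.09×6.6 + 75.6×336.0 = 26444 J
Heat the water can supply cooling to 0 °C: 159.6×4.15×69.2 = 45833.9 J > q₁, so all ice melts.
Energy balance: 159.6×4.15×(69.2 − T) = 26444 + 75.6×4.15×(T − 0)
662.34(69.2 − T) = 26444 + 313.74 T
45833.9 − 26444 = 976.08 T
T = 19389.9 / 976.08 = 19.87 °C

T_f = 19.9 °C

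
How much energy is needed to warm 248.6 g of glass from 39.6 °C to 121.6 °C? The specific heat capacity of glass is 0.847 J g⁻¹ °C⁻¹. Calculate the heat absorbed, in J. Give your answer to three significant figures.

q = 17300 J

q = m c ΔT = 248.6 × 0.847 × (121.6 − 39.6)
q = 248.6 × 0.847 × 82.0 = 17270 J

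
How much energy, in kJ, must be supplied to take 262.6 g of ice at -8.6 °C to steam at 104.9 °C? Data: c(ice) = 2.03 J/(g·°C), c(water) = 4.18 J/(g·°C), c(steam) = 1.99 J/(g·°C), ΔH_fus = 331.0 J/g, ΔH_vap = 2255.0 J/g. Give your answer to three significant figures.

q = 796 kJ

q1 (heat ice -8.6→0.0 °C): 262.6 × 2.03 × 8.6 = 4584 J
q2 (melt at 0 °C): 262.6 × 331.0 = 86921 J
q3 (heat water 0.0→100.0 °C): 262.6 × 4.18 × 100.0 = 109767 J
q4 (vaporize at 100 °C): 262.6 × 2255.0 = 592163 J
q5 (heat steam 100.0→104.9 °C): 262.6 × 1.99 × 4.9 = 2561 J
Total: 4584 + 86921 + 109767 + 592163 + 2561 = 795996 J = 796 kJ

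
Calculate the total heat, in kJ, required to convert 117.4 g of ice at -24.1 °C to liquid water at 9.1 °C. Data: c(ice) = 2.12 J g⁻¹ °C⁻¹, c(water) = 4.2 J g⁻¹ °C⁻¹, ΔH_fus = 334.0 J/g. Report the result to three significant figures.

q1 (heat ice -24.1→0.0 °C): 117.4 × 2.12 × 24.1 = 5998 J
q2 (melt at 0 °C): 117.4 × 334.0 = 39212 J
q3 (heat water 0.0→9.1 °C): 117.4 × 4.2 × 9.1 = 4487 J
Total: 5998 + 39212 + 4487 = 49697 J = 49.7 kJ

q = 49.7 kJ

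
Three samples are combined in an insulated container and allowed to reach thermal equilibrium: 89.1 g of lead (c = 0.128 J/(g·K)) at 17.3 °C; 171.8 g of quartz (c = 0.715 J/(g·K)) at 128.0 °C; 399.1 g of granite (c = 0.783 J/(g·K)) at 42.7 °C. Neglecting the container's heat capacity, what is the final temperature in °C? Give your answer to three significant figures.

Σ mᵢcᵢ(T − Tᵢ) = 0  ⇒  T = Σ mᵢcᵢTᵢ / Σ mᵢcᵢ
Σ mᵢcᵢ = 89.1×0.128 + 171.8×0.715 + 399.1×0.783 = 446.7371
Σ mᵢcᵢTᵢ = 11.4048×17.3 + 122.837×128.0 + 312.4953×42.7 = 29264
T = 29264 / 446.7371 = 65.51 °C

T_f = 65.5 °C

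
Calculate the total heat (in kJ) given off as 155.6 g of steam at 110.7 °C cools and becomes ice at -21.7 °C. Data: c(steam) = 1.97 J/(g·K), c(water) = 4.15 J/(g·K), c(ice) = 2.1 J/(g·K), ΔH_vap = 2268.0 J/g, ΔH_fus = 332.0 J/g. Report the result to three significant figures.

q = 480 kJ

q1 (cool steam 110.7→100 °C): 155.6 × 1.97 × 10.7 = 3280 J
q2 (condense at 100 °C): 155.6 × 2268.0 = 352901 J
q3 (cool water 100→0 °C): 155.6 × 4.15 × 100.0 = 64574 J
q4 (freeze at 0 °C): 155.6 × 332.0 = 51659 J
q5 (cool ice 0→-21.7 °C): 155.6 × 2.1 × 21.7 = 7091 J
Total: 3280 + 352901 + 64574 + 51659 + 7091 = 479505 J = 480 kJ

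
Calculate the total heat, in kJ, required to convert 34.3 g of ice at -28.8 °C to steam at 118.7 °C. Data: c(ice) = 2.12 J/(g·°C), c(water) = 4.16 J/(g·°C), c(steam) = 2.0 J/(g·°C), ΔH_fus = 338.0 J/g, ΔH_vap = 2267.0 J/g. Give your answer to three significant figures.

q = 107 kJ

q1 (heat ice -28.8→0.0 °C): 34.3 × 2.12 × 28.8 = 2094 J
q2 (melt at 0 °C): 34.3 × 338.0 = 11593 J
q3 (heat water 0.0→100.0 °C): 34.3 × 4.16 × 100.0 = 14269 J
q4 (vaporize at 100 °C): 34.3 × 2267.0 = 77758 J
q5 (heat steam 100.0→118.7 °C): 34.3 × 2.0 × 18.7 = 1283 J
Total: 2094 + 11593 + 14269 + 77758 + 1283 = 106997 J = 107 kJ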